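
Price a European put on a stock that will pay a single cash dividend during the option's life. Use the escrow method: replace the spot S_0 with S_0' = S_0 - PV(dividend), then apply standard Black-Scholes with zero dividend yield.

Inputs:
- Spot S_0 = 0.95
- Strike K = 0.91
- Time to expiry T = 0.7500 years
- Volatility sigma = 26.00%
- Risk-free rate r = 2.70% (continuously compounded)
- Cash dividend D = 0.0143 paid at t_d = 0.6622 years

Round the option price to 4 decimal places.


Answer: Price = 0.0617

Derivation:
PV(D) = D * exp(-r * t_d) = 0.0143 * 0.98227949 = 0.01404660
S_0' = S_0 - PV(D) = 0.9500 - 0.01404660 = 0.93595340
d1 = (ln(S_0'/K) + (r + sigma^2/2)*T) / (sigma*sqrt(T)) = 0.32740687
d2 = d1 - sigma*sqrt(T) = 0.10224026
exp(-rT) = 0.97995365
N(-d1) = 0.37168009; N(-d2) = 0.45928298
P = K * exp(-rT) * N(-d2) - S_0' * N(-d1) = 0.9100 * 0.97995365 * 0.45928298 - 0.93595340 * 0.37168009 = 0.0617


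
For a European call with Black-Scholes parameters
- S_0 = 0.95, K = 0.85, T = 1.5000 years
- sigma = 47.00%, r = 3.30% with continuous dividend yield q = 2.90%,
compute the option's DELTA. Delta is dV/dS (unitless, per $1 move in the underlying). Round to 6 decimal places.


d1 = 0.4914625560; d2 = -0.0841675336
phi(d1) = 0.3535585227; exp(-qT) = 0.9574325541; exp(-rT) = 0.9517051581
N(d1) = 0.6884503354
Delta = exp(-qT) * N(d1) = 0.9574325541 * 0.6884503354 = 0.659145

Answer: Delta = 0.659145


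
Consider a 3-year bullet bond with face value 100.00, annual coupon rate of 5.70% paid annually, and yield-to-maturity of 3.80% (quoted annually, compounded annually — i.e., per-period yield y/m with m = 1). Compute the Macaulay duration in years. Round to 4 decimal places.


Answer: Macaulay duration = 2.8455 years

Derivation:
Coupon per period c = face * coupon_rate / m = 5.700000
Periods per year m = 1; per-period yield y/m = 0.038000
Number of cashflows N = 3
Cashflows (t years, CF_t, discount factor 1/(1+y/m)^(m*t), PV):
  t = 1.0000: CF_t = 5.700000, DF = 0.963391, PV = 5.491329
  t = 2.0000: CF_t = 5.700000, DF = 0.928122, PV = 5.290298
  t = 3.0000: CF_t = 105.700000, DF = 0.894145, PV = 94.511124
Price P = sum_t PV_t = 105.292751
Macaulay numerator sum_t t * PV_t:
  t * PV_t at t = 1.0000: 5.491329
  t * PV_t at t = 2.0000: 10.580596
  t * PV_t at t = 3.0000: 283.533371
Macaulay duration D = (sum_t t * PV_t) / P = 299.605297 / 105.292751 = 2.845450


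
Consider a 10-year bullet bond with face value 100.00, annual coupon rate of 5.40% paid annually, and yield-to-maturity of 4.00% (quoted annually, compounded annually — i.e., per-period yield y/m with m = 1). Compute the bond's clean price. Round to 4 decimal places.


Coupon per period c = face * coupon_rate / m = 5.400000
Periods per year m = 1; per-period yield y/m = 0.040000
Number of cashflows N = 10
Cashflows (t years, CF_t, discount factor 1/(1+y/m)^(m*t), PV):
  t = 1.0000: CF_t = 5.400000, DF = 0.961538, PV = 5.192308
  t = 2.0000: CF_t = 5.400000, DF = 0.924556, PV = 4.992604
  t = 3.0000: CF_t = 5.400000, DF = 0.888996, PV = 4.800580
  t = 4.0000: CF_t = 5.400000, DF = 0.854804, PV = 4.615943
  t = 5.0000: CF_t = 5.400000, DF = 0.821927, PV = 4.438406
  t = 6.0000: CF_t = 5.400000, DF = 0.790315, PV = 4.267698
  t = 7.0000: CF_t = 5.400000, DF = 0.759918, PV = 4.103556
  t = 8.0000: CF_t = 5.400000, DF = 0.730690, PV = 3.945727
  t = 9.0000: CF_t = 5.400000, DF = 0.702587, PV = 3.793968
  t = 10.0000: CF_t = 105.400000, DF = 0.675564, PV = 71.204463
Price P = sum_t PV_t = 111.355254

Answer: Price = 111.3553


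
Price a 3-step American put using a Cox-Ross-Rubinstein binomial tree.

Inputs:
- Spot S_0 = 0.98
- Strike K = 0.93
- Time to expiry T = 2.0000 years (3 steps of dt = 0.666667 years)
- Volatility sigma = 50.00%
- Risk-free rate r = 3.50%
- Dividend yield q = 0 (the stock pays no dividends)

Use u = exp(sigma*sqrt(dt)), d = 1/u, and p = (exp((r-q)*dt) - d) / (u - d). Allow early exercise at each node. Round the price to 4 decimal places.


dt = T/N = 0.666667
u = exp(sigma*sqrt(dt)) = 1.504181; d = 1/u = 0.664814
p = (exp((r-q)*dt) - d) / (u - d) = 0.427458
Discount per step: exp(-r*dt) = 0.976937
Stock lattice S(k, i) with i counting down-moves:
  k=0: S(0,0) = 0.9800
  k=1: S(1,0) = 1.4741; S(1,1) = 0.6515
  k=2: S(2,0) = 2.2173; S(2,1) = 0.9800; S(2,2) = 0.4331
  k=3: S(3,0) = 3.3352; S(3,1) = 1.4741; S(3,2) = 0.6515; S(3,3) = 0.2880
Terminal payoffs V(N, i) = max(K - S_T, 0):
  V(3,0) = 0.000000; V(3,1) = 0.000000; V(3,2) = 0.278482; V(3,3) = 0.642044
Backward induction: V(k, i) = exp(-r*dt) * [p * V(k+1, i) + (1-p) * V(k+1, i+1)]; then take max(V_cont, immediate exercise) for American.
  V(2,0) = exp(-r*dt) * [p*0.000000 + (1-p)*0.000000] = 0.000000; exercise = 0.000000; V(2,0) = max -> 0.000000
  V(2,1) = exp(-r*dt) * [p*0.000000 + (1-p)*0.278482] = 0.155766; exercise = 0.000000; V(2,1) = max -> 0.155766
  V(2,2) = exp(-r*dt) * [p*0.278482 + (1-p)*0.642044] = 0.475413; exercise = 0.496862; V(2,2) = max -> 0.496862
  V(1,0) = exp(-r*dt) * [p*0.000000 + (1-p)*0.155766] = 0.087126; exercise = 0.000000; V(1,0) = max -> 0.087126
  V(1,1) = exp(-r*dt) * [p*0.155766 + (1-p)*0.496862] = 0.342961; exercise = 0.278482; V(1,1) = max -> 0.342961
  V(0,0) = exp(-r*dt) * [p*0.087126 + (1-p)*0.342961] = 0.228215; exercise = 0.000000; V(0,0) = max -> 0.228215

Answer: Price = V(0,0) = 0.2282


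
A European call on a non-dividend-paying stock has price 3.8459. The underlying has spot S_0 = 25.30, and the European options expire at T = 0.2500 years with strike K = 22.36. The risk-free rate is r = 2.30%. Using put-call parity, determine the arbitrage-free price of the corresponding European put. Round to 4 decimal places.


Answer: Put price = 0.7777

Derivation:
Put-call parity: C - P = S_0 * exp(-qT) - K * exp(-rT).
S_0 * exp(-qT) = 25.3000 * 1.00000000 = 25.30000000
K * exp(-rT) = 22.3600 * 0.99426650 = 22.23179893
P = C - S*exp(-qT) + K*exp(-rT)
P = 3.8459 - 25.30000000 + 22.23179893 = 0.7777


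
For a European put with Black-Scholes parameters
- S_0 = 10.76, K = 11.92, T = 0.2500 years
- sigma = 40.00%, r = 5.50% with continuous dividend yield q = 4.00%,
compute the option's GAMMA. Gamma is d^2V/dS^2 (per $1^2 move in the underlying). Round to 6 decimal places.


Answer: Gamma = 0.169887

Derivation:
d1 = -0.3931605345; d2 = -0.5931605345
phi(d1) = 0.3692703911; exp(-qT) = 0.9900498337; exp(-rT) = 0.9863440995
Gamma = exp(-qT) * phi(d1) / (S * sigma * sqrt(T)) = 0.9900498337 * 0.3692703911 / (10.7600 * 0.4000 * 0.5000000000) = 0.169887


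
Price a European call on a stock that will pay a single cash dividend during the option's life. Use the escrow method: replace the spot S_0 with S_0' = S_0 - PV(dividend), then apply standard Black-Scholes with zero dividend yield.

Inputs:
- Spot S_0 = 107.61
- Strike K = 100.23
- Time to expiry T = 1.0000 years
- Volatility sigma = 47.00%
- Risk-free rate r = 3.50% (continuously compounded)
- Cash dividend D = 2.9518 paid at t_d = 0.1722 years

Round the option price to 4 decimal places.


Answer: Price = 22.9161

Derivation:
PV(D) = D * exp(-r * t_d) = 2.9518 * 0.99399113 = 2.93406301
S_0' = S_0 - PV(D) = 107.6100 - 2.93406301 = 104.67593699
d1 = (ln(S_0'/K) + (r + sigma^2/2)*T) / (sigma*sqrt(T)) = 0.40181217
d2 = d1 - sigma*sqrt(T) = -0.06818783
exp(-rT) = 0.96560542
N(d1) = 0.65608887; N(d2) = 0.47281806
C = S_0' * N(d1) - K * exp(-rT) * N(d2) = 104.67593699 * 0.65608887 - 100.2300 * 0.96560542 * 0.47281806 = 22.9161


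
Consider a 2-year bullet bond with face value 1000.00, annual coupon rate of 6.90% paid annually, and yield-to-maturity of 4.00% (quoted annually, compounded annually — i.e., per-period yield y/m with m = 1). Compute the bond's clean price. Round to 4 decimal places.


Answer: Price = 1054.6967

Derivation:
Coupon per period c = face * coupon_rate / m = 69.000000
Periods per year m = 1; per-period yield y/m = 0.040000
Number of cashflows N = 2
Cashflows (t years, CF_t, discount factor 1/(1+y/m)^(m*t), PV):
  t = 1.0000: CF_t = 69.000000, DF = 0.961538, PV = 66.346154
  t = 2.0000: CF_t = 1069.000000, DF = 0.924556, PV = 988.350592
Price P = sum_t PV_t = 1054.696746


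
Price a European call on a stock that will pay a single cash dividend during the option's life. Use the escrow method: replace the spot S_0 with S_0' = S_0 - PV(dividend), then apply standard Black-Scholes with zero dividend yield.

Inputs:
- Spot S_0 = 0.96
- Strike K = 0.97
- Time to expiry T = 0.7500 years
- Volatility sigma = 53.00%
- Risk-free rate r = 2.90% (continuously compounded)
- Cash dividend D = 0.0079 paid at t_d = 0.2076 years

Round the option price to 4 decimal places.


PV(D) = D * exp(-r * t_d) = 0.0079 * 0.99399769 = 0.00785258
S_0' = S_0 - PV(D) = 0.9600 - 0.00785258 = 0.95214742
d1 = (ln(S_0'/K) + (r + sigma^2/2)*T) / (sigma*sqrt(T)) = 0.23641143
d2 = d1 - sigma*sqrt(T) = -0.22258203
exp(-rT) = 0.97848483
N(d1) = 0.59344329; N(d2) = 0.41193041
C = S_0' * N(d1) - K * exp(-rT) * N(d2) = 0.95214742 * 0.59344329 - 0.9700 * 0.97848483 * 0.41193041 = 0.1741

Answer: Price = 0.1741


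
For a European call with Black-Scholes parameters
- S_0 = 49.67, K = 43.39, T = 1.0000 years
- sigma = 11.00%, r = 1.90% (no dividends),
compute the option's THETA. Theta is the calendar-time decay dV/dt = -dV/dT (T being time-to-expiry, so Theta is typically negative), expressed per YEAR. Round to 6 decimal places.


d1 = 1.4565648119; d2 = 1.3465648119
phi(d1) = 0.1381066510; exp(-qT) = 1.0000000000; exp(-rT) = 0.9811793622
Theta = -S*exp(-qT)*phi(d1)*sigma/(2*sqrt(T)) - r*K*exp(-rT)*N(d2) + q*S*exp(-qT)*N(d1)
N(d1) = 0.9273817266; N(d2) = 0.9109397833; sqrt(T) = 1.0000000000
Term 1 = -49.6700 * 1.0000000000 * 0.1381066510 * 0.1100 / (2 * 1.0000000000) = -0.3772866545
Term 2 = -0.0190 * 43.3900 * 0.9811793622 * 0.9109397833 = -0.7368537961
Term 3 = 0 (no dividend yield, q = 0)
Theta = -0.3772866545 + (-0.7368537961) + (0.0000000000) = -1.114140

Answer: Theta = -1.114140


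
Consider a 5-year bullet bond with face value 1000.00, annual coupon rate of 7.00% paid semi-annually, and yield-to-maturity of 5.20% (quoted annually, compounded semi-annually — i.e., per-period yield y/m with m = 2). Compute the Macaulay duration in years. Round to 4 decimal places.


Answer: Macaulay duration = 4.3343 years

Derivation:
Coupon per period c = face * coupon_rate / m = 35.000000
Periods per year m = 2; per-period yield y/m = 0.026000
Number of cashflows N = 10
Cashflows (t years, CF_t, discount factor 1/(1+y/m)^(m*t), PV):
  t = 0.5000: CF_t = 35.000000, DF = 0.974659, PV = 34.113060
  t = 1.0000: CF_t = 35.000000, DF = 0.949960, PV = 33.248597
  t = 1.5000: CF_t = 35.000000, DF = 0.925887, PV = 32.406040
  t = 2.0000: CF_t = 35.000000, DF = 0.902424, PV = 31.584834
  t = 2.5000: CF_t = 35.000000, DF = 0.879555, PV = 30.784439
  t = 3.0000: CF_t = 35.000000, DF = 0.857266, PV = 30.004326
  t = 3.5000: CF_t = 35.000000, DF = 0.835542, PV = 29.243983
  t = 4.0000: CF_t = 35.000000, DF = 0.814369, PV = 28.502907
  t = 4.5000: CF_t = 35.000000, DF = 0.793732, PV = 27.780611
  t = 5.0000: CF_t = 1035.000000, DF = 0.773618, PV = 800.694310
Price P = sum_t PV_t = 1078.363107
Macaulay numerator sum_t t * PV_t:
  t * PV_t at t = 0.5000: 17.056530
  t * PV_t at t = 1.0000: 33.248597
  t * PV_t at t = 1.5000: 48.609060
  t * PV_t at t = 2.0000: 63.169668
  t * PV_t at t = 2.5000: 76.961097
  t * PV_t at t = 3.0000: 90.012979
  t * PV_t at t = 3.5000: 102.353940
  t * PV_t at t = 4.0000: 114.011629
  t * PV_t at t = 4.5000: 125.012751
  t * PV_t at t = 5.0000: 4003.471548
Macaulay duration D = (sum_t t * PV_t) / P = 4673.907798 / 1078.363107 = 4.334262


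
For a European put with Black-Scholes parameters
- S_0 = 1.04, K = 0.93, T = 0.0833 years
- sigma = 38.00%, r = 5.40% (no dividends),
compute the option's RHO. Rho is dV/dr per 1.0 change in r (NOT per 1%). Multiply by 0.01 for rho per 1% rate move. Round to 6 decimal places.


Answer: Rho = -0.012134

Derivation:
d1 = 1.1151520519; d2 = 1.0054774423
phi(d1) = 0.2142266778; exp(-qT) = 1.0000000000; exp(-rT) = 0.9955119017
N(-d2) = 0.1573335031
Rho = -K*T*exp(-rT)*N(-d2) = -0.9300 * 0.0833 * 0.9955119017 * 0.1573335031 = -0.012134


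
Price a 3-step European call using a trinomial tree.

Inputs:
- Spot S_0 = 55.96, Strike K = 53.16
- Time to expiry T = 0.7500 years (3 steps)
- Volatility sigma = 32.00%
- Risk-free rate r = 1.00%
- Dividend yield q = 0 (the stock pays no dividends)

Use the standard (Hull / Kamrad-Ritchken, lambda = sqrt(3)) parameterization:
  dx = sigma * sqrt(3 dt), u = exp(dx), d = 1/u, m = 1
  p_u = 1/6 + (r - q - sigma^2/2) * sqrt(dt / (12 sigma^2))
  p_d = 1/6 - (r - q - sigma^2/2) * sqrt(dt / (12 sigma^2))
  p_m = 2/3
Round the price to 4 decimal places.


dt = T/N = 0.250000; dx = sigma*sqrt(3*dt) = 0.277128
u = exp(dx) = 1.319335; d = 1/u = 0.757957
p_u = 0.148083, p_m = 0.666667, p_d = 0.185250
Discount per step: exp(-r*dt) = 0.997503
Stock lattice S(k, j) with j the centered position index:
  k=0: S(0,+0) = 55.9600
  k=1: S(1,-1) = 42.4153; S(1,+0) = 55.9600; S(1,+1) = 73.8300
  k=2: S(2,-2) = 32.1490; S(2,-1) = 42.4153; S(2,+0) = 55.9600; S(2,+1) = 73.8300; S(2,+2) = 97.4065
  k=3: S(3,-3) = 24.3676; S(3,-2) = 32.1490; S(3,-1) = 42.4153; S(3,+0) = 55.9600; S(3,+1) = 73.8300; S(3,+2) = 97.4065; S(3,+3) = 128.5119
Terminal payoffs V(N, j) = max(S_T - K, 0):
  V(3,-3) = 0.000000; V(3,-2) = 0.000000; V(3,-1) = 0.000000; V(3,+0) = 2.800000; V(3,+1) = 20.670009; V(3,+2) = 44.246545; V(3,+3) = 75.351904
Backward induction: V(k, j) = exp(-r*dt) * [p_u * V(k+1, j+1) + p_m * V(k+1, j) + p_d * V(k+1, j-1)]
  V(2,-2) = exp(-r*dt) * [p_u*0.000000 + p_m*0.000000 + p_d*0.000000] = 0.000000
  V(2,-1) = exp(-r*dt) * [p_u*2.800000 + p_m*0.000000 + p_d*0.000000] = 0.413598
  V(2,+0) = exp(-r*dt) * [p_u*20.670009 + p_m*2.800000 + p_d*0.000000] = 4.915244
  V(2,+1) = exp(-r*dt) * [p_u*44.246545 + p_m*20.670009 + p_d*2.800000] = 20.798815
  V(2,+2) = exp(-r*dt) * [p_u*75.351904 + p_m*44.246545 + p_d*20.670009] = 44.374096
  V(1,-1) = exp(-r*dt) * [p_u*4.915244 + p_m*0.413598 + p_d*0.000000] = 1.001091
  V(1,+0) = exp(-r*dt) * [p_u*20.798815 + p_m*4.915244 + p_d*0.413598] = 6.417340
  V(1,+1) = exp(-r*dt) * [p_u*44.374096 + p_m*20.798815 + p_d*4.915244] = 21.294182
  V(0,+0) = exp(-r*dt) * [p_u*21.294182 + p_m*6.417340 + p_d*1.001091] = 7.597971

Answer: Price = V(0,0) = 7.5980


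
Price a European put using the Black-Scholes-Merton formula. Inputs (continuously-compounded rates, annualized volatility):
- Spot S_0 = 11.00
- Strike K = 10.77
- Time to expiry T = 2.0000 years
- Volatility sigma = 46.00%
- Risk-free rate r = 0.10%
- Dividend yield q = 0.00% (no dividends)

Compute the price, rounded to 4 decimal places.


d1 = (ln(S/K) + (r - q + 0.5*sigma^2) * T) / (sigma * sqrt(T)) = 0.36082549
d2 = d1 - sigma * sqrt(T) = -0.28971274
exp(-rT) = 0.99800200; exp(-qT) = 1.00000000
P = K * exp(-rT) * N(-d2) - S_0 * exp(-qT) * N(-d1)
N(-d1) = 0.35911495; N(-d2) = 0.61398200
P = 10.7700 * 0.99800200 * 0.61398200 - 11.0000 * 1.00000000 * 0.35911495 = 2.6491

Answer: Price = 2.6491


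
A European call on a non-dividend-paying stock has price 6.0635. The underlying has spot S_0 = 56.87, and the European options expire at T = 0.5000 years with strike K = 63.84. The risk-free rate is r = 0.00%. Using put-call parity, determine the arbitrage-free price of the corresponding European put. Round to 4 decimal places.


Answer: Put price = 13.0335

Derivation:
Put-call parity: C - P = S_0 * exp(-qT) - K * exp(-rT).
S_0 * exp(-qT) = 56.8700 * 1.00000000 = 56.87000000
K * exp(-rT) = 63.8400 * 1.00000000 = 63.84000000
P = C - S*exp(-qT) + K*exp(-rT)
P = 6.0635 - 56.87000000 + 63.84000000 = 13.0335


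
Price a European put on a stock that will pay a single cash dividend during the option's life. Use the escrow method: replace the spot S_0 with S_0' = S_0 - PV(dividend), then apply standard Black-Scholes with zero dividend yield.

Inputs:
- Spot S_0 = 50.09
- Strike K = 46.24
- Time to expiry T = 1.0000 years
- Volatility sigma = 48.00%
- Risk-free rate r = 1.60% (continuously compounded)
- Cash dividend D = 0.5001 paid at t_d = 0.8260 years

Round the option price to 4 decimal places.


PV(D) = D * exp(-r * t_d) = 0.5001 * 0.98687095 = 0.49353416
S_0' = S_0 - PV(D) = 50.0900 - 0.49353416 = 49.59646584
d1 = (ln(S_0'/K) + (r + sigma^2/2)*T) / (sigma*sqrt(T)) = 0.41932157
d2 = d1 - sigma*sqrt(T) = -0.06067843
exp(-rT) = 0.98412732
N(-d1) = 0.33749057; N(-d2) = 0.52419234
P = K * exp(-rT) * N(-d2) - S_0' * N(-d1) = 46.2400 * 0.98412732 * 0.52419234 - 49.59646584 * 0.33749057 = 7.1156

Answer: Price = 7.1156


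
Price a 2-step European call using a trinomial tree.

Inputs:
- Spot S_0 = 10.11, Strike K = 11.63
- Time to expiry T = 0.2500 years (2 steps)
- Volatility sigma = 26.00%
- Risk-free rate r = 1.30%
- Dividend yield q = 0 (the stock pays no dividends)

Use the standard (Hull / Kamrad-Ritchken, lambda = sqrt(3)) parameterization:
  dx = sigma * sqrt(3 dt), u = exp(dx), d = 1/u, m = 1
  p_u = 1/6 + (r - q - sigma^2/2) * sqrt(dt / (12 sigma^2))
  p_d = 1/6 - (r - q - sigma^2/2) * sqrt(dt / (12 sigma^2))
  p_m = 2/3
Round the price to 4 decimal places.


dt = T/N = 0.125000; dx = sigma*sqrt(3*dt) = 0.159217
u = exp(dx) = 1.172592; d = 1/u = 0.852811
p_u = 0.158502, p_m = 0.666667, p_d = 0.174832
Discount per step: exp(-r*dt) = 0.998376
Stock lattice S(k, j) with j the centered position index:
  k=0: S(0,+0) = 10.1100
  k=1: S(1,-1) = 8.6219; S(1,+0) = 10.1100; S(1,+1) = 11.8549
  k=2: S(2,-2) = 7.3529; S(2,-1) = 8.6219; S(2,+0) = 10.1100; S(2,+1) = 11.8549; S(2,+2) = 13.9010
Terminal payoffs V(N, j) = max(S_T - K, 0):
  V(2,-2) = 0.000000; V(2,-1) = 0.000000; V(2,+0) = 0.000000; V(2,+1) = 0.224907; V(2,+2) = 2.270971
Backward induction: V(k, j) = exp(-r*dt) * [p_u * V(k+1, j+1) + p_m * V(k+1, j) + p_d * V(k+1, j-1)]
  V(1,-1) = exp(-r*dt) * [p_u*0.000000 + p_m*0.000000 + p_d*0.000000] = 0.000000
  V(1,+0) = exp(-r*dt) * [p_u*0.224907 + p_m*0.000000 + p_d*0.000000] = 0.035590
  V(1,+1) = exp(-r*dt) * [p_u*2.270971 + p_m*0.224907 + p_d*0.000000] = 0.509063
  V(0,+0) = exp(-r*dt) * [p_u*0.509063 + p_m*0.035590 + p_d*0.000000] = 0.104245

Answer: Price = V(0,0) = 0.1042


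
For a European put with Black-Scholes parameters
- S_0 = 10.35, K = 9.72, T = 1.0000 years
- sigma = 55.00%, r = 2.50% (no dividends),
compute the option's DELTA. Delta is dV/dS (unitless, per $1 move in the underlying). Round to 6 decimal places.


Answer: Delta = -0.331913

Derivation:
d1 = 0.4346380023; d2 = -0.1153619977
phi(d1) = 0.3629850502; exp(-qT) = 1.0000000000; exp(-rT) = 0.9753099120
N(-d1) = 0.3319126032
Delta = -exp(-qT) * N(-d1) = -1.0000000000 * 0.3319126032 = -0.331913


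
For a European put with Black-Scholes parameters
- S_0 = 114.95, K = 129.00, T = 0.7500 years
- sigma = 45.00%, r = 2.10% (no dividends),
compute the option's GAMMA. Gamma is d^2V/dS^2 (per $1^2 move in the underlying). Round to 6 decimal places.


d1 = -0.0606285863; d2 = -0.4503400180
phi(d1) = 0.3982097327; exp(-qT) = 1.0000000000; exp(-rT) = 0.9843733826
Gamma = exp(-qT) * phi(d1) / (S * sigma * sqrt(T)) = 1.0000000000 * 0.3982097327 / (114.9500 * 0.4500 * 0.8660254038) = 0.008889

Answer: Gamma = 0.008889


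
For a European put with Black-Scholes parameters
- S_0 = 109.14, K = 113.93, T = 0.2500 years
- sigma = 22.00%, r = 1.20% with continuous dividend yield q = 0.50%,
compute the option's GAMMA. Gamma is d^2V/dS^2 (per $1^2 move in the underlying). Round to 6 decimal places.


Answer: Gamma = 0.031537

Derivation:
d1 = -0.3195705723; d2 = -0.4295705723
phi(d1) = 0.3790825800; exp(-qT) = 0.9987507809; exp(-rT) = 0.9970044955
Gamma = exp(-qT) * phi(d1) / (S * sigma * sqrt(T)) = 0.9987507809 * 0.3790825800 / (109.1400 * 0.2200 * 0.5000000000) = 0.031537


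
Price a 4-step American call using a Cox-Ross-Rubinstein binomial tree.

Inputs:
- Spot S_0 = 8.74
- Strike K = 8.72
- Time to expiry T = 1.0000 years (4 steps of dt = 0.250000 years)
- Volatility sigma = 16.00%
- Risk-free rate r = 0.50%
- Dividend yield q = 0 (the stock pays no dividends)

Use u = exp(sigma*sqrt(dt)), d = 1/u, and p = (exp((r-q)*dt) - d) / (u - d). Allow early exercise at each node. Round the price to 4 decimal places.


dt = T/N = 0.250000
u = exp(sigma*sqrt(dt)) = 1.083287; d = 1/u = 0.923116
p = (exp((r-q)*dt) - d) / (u - d) = 0.487820
Discount per step: exp(-r*dt) = 0.998751
Stock lattice S(k, i) with i counting down-moves:
  k=0: S(0,0) = 8.7400
  k=1: S(1,0) = 9.4679; S(1,1) = 8.0680
  k=2: S(2,0) = 10.2565; S(2,1) = 8.7400; S(2,2) = 7.4477
  k=3: S(3,0) = 11.1107; S(3,1) = 9.4679; S(3,2) = 8.0680; S(3,3) = 6.8751
  k=4: S(4,0) = 12.0361; S(4,1) = 10.2565; S(4,2) = 8.7400; S(4,3) = 7.4477; S(4,4) = 6.3465
Terminal payoffs V(N, i) = max(S_T - K, 0):
  V(4,0) = 3.316097; V(4,1) = 1.536485; V(4,2) = 0.020000; V(4,3) = 0.000000; V(4,4) = 0.000000
Backward induction: V(k, i) = exp(-r*dt) * [p * V(k+1, i) + (1-p) * V(k+1, i+1)]; then take max(V_cont, immediate exercise) for American.
  V(3,0) = exp(-r*dt) * [p*3.316097 + (1-p)*1.536485] = 2.401611; exercise = 2.390718; V(3,0) = max -> 2.401611
  V(3,1) = exp(-r*dt) * [p*1.536485 + (1-p)*0.020000] = 0.758822; exercise = 0.747929; V(3,1) = max -> 0.758822
  V(3,2) = exp(-r*dt) * [p*0.020000 + (1-p)*0.000000] = 0.009744; exercise = 0.000000; V(3,2) = max -> 0.009744
  V(3,3) = exp(-r*dt) * [p*0.000000 + (1-p)*0.000000] = 0.000000; exercise = 0.000000; V(3,3) = max -> 0.000000
  V(2,0) = exp(-r*dt) * [p*2.401611 + (1-p)*0.758822] = 1.558258; exercise = 1.536485; V(2,0) = max -> 1.558258
  V(2,1) = exp(-r*dt) * [p*0.758822 + (1-p)*0.009744] = 0.374691; exercise = 0.020000; V(2,1) = max -> 0.374691
  V(2,2) = exp(-r*dt) * [p*0.009744 + (1-p)*0.000000] = 0.004747; exercise = 0.000000; V(2,2) = max -> 0.004747
  V(1,0) = exp(-r*dt) * [p*1.558258 + (1-p)*0.374691] = 0.950869; exercise = 0.747929; V(1,0) = max -> 0.950869
  V(1,1) = exp(-r*dt) * [p*0.374691 + (1-p)*0.004747] = 0.184982; exercise = 0.000000; V(1,1) = max -> 0.184982
  V(0,0) = exp(-r*dt) * [p*0.950869 + (1-p)*0.184982] = 0.557899; exercise = 0.020000; V(0,0) = max -> 0.557899

Answer: Price = V(0,0) = 0.5579


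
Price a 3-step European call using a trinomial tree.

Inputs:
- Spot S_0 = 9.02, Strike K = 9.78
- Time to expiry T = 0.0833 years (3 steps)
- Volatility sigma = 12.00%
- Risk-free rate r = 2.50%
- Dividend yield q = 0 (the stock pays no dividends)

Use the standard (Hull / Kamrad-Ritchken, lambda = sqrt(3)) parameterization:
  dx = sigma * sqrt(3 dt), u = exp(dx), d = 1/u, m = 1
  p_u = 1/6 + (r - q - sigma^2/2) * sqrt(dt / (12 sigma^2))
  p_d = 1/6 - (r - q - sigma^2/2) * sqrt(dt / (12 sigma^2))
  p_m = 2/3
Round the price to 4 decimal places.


Answer: Price = V(0,0) = 0.0012

Derivation:
dt = T/N = 0.027767; dx = sigma*sqrt(3*dt) = 0.034634
u = exp(dx) = 1.035241; d = 1/u = 0.965959
p_u = 0.173802, p_m = 0.666667, p_d = 0.159531
Discount per step: exp(-r*dt) = 0.999306
Stock lattice S(k, j) with j the centered position index:
  k=0: S(0,+0) = 9.0200
  k=1: S(1,-1) = 8.7129; S(1,+0) = 9.0200; S(1,+1) = 9.3379
  k=2: S(2,-2) = 8.4163; S(2,-1) = 8.7129; S(2,+0) = 9.0200; S(2,+1) = 9.3379; S(2,+2) = 9.6669
  k=3: S(3,-3) = 8.1298; S(3,-2) = 8.4163; S(3,-1) = 8.7129; S(3,+0) = 9.0200; S(3,+1) = 9.3379; S(3,+2) = 9.6669; S(3,+3) = 10.0076
Terminal payoffs V(N, j) = max(S_T - K, 0):
  V(3,-3) = 0.000000; V(3,-2) = 0.000000; V(3,-1) = 0.000000; V(3,+0) = 0.000000; V(3,+1) = 0.000000; V(3,+2) = 0.000000; V(3,+3) = 0.227618
Backward induction: V(k, j) = exp(-r*dt) * [p_u * V(k+1, j+1) + p_m * V(k+1, j) + p_d * V(k+1, j-1)]
  V(2,-2) = exp(-r*dt) * [p_u*0.000000 + p_m*0.000000 + p_d*0.000000] = 0.000000
  V(2,-1) = exp(-r*dt) * [p_u*0.000000 + p_m*0.000000 + p_d*0.000000] = 0.000000
  V(2,+0) = exp(-r*dt) * [p_u*0.000000 + p_m*0.000000 + p_d*0.000000] = 0.000000
  V(2,+1) = exp(-r*dt) * [p_u*0.000000 + p_m*0.000000 + p_d*0.000000] = 0.000000
  V(2,+2) = exp(-r*dt) * [p_u*0.227618 + p_m*0.000000 + p_d*0.000000] = 0.039533
  V(1,-1) = exp(-r*dt) * [p_u*0.000000 + p_m*0.000000 + p_d*0.000000] = 0.000000
  V(1,+0) = exp(-r*dt) * [p_u*0.000000 + p_m*0.000000 + p_d*0.000000] = 0.000000
  V(1,+1) = exp(-r*dt) * [p_u*0.039533 + p_m*0.000000 + p_d*0.000000] = 0.006866
  V(0,+0) = exp(-r*dt) * [p_u*0.006866 + p_m*0.000000 + p_d*0.000000] = 0.001193


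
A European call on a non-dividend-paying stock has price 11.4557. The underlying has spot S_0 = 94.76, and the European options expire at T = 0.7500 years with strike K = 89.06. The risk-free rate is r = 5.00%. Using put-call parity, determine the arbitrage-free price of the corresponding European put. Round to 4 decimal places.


Put-call parity: C - P = S_0 * exp(-qT) - K * exp(-rT).
S_0 * exp(-qT) = 94.7600 * 1.00000000 = 94.76000000
K * exp(-rT) = 89.0600 * 0.96319442 = 85.78209484
P = C - S*exp(-qT) + K*exp(-rT)
P = 11.4557 - 94.76000000 + 85.78209484 = 2.4778

Answer: Put price = 2.4778


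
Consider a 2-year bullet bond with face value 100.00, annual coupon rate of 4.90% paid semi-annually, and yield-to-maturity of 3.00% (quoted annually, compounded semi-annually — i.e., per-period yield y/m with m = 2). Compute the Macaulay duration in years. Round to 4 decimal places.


Answer: Macaulay duration = 1.9308 years

Derivation:
Coupon per period c = face * coupon_rate / m = 2.450000
Periods per year m = 2; per-period yield y/m = 0.015000
Number of cashflows N = 4
Cashflows (t years, CF_t, discount factor 1/(1+y/m)^(m*t), PV):
  t = 0.5000: CF_t = 2.450000, DF = 0.985222, PV = 2.413793
  t = 1.0000: CF_t = 2.450000, DF = 0.970662, PV = 2.378121
  t = 1.5000: CF_t = 2.450000, DF = 0.956317, PV = 2.342977
  t = 2.0000: CF_t = 102.450000, DF = 0.942184, PV = 96.526774
Price P = sum_t PV_t = 103.661665
Macaulay numerator sum_t t * PV_t:
  t * PV_t at t = 0.5000: 1.206897
  t * PV_t at t = 1.0000: 2.378121
  t * PV_t at t = 1.5000: 3.514465
  t * PV_t at t = 2.0000: 193.053549
Macaulay duration D = (sum_t t * PV_t) / P = 200.153032 / 103.661665 = 1.930830


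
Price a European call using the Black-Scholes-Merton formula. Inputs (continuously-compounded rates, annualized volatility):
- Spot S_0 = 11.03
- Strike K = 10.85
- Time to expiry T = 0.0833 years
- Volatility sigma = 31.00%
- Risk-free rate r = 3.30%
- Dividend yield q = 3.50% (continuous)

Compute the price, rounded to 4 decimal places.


d1 = (ln(S/K) + (r - q + 0.5*sigma^2) * T) / (sigma * sqrt(T)) = 0.22677325
d2 = d1 - sigma * sqrt(T) = 0.13730186
exp(-rT) = 0.99725487; exp(-qT) = 0.99708875
C = S_0 * exp(-qT) * N(d1) - K * exp(-rT) * N(d2)
N(d1) = 0.58969997; N(d2) = 0.55460390
C = 11.0300 * 0.99708875 * 0.58969997 - 10.8500 * 0.99725487 * 0.55460390 = 0.4845

Answer: Price = 0.4845


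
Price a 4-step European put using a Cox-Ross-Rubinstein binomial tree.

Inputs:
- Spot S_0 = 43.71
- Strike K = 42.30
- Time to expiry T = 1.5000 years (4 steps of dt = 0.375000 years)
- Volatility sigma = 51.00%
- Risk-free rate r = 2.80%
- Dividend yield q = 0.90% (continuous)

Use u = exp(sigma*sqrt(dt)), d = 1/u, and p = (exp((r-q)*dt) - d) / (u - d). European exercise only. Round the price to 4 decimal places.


Answer: Price = V(0,0) = 8.6393

Derivation:
dt = T/N = 0.375000
u = exp(sigma*sqrt(dt)) = 1.366578; d = 1/u = 0.731755
p = (exp((r-q)*dt) - d) / (u - d) = 0.433815
Discount per step: exp(-r*dt) = 0.989555
Stock lattice S(k, i) with i counting down-moves:
  k=0: S(0,0) = 43.7100
  k=1: S(1,0) = 59.7331; S(1,1) = 31.9850
  k=2: S(2,0) = 81.6300; S(2,1) = 43.7100; S(2,2) = 23.4052
  k=3: S(3,0) = 111.5538; S(3,1) = 59.7331; S(3,2) = 31.9850; S(3,3) = 17.1268
  k=4: S(4,0) = 152.4470; S(4,1) = 81.6300; S(4,2) = 43.7100; S(4,3) = 23.4052; S(4,4) = 12.5326
Terminal payoffs V(N, i) = max(K - S_T, 0):
  V(4,0) = 0.000000; V(4,1) = 0.000000; V(4,2) = 0.000000; V(4,3) = 18.894828; V(4,4) = 29.767351
Backward induction: V(k, i) = exp(-r*dt) * [p * V(k+1, i) + (1-p) * V(k+1, i+1)].
  V(3,0) = exp(-r*dt) * [p*0.000000 + (1-p)*0.000000] = 0.000000
  V(3,1) = exp(-r*dt) * [p*0.000000 + (1-p)*0.000000] = 0.000000
  V(3,2) = exp(-r*dt) * [p*0.000000 + (1-p)*18.894828] = 10.586233
  V(3,3) = exp(-r*dt) * [p*18.894828 + (1-p)*29.767351] = 24.789035
  V(2,0) = exp(-r*dt) * [p*0.000000 + (1-p)*0.000000] = 0.000000
  V(2,1) = exp(-r*dt) * [p*0.000000 + (1-p)*10.586233] = 5.931164
  V(2,2) = exp(-r*dt) * [p*10.586233 + (1-p)*24.789035] = 18.433084
  V(1,0) = exp(-r*dt) * [p*0.000000 + (1-p)*5.931164] = 3.323062
  V(1,1) = exp(-r*dt) * [p*5.931164 + (1-p)*18.433084] = 12.873682
  V(0,0) = exp(-r*dt) * [p*3.323062 + (1-p)*12.873682] = 8.639292


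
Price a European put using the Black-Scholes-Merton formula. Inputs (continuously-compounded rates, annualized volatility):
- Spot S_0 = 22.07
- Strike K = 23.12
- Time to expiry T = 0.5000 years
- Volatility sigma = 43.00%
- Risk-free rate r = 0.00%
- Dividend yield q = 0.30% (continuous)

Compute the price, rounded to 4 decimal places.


Answer: Price = 3.3034

Derivation:
d1 = (ln(S/K) + (r - q + 0.5*sigma^2) * T) / (sigma * sqrt(T)) = -0.00576810
d2 = d1 - sigma * sqrt(T) = -0.30982401
exp(-rT) = 1.00000000; exp(-qT) = 0.99850112
P = K * exp(-rT) * N(-d2) - S_0 * exp(-qT) * N(-d1)
N(-d1) = 0.50230112; N(-d2) = 0.62165260
P = 23.1200 * 1.00000000 * 0.62165260 - 22.0700 * 0.99850112 * 0.50230112 = 3.3034


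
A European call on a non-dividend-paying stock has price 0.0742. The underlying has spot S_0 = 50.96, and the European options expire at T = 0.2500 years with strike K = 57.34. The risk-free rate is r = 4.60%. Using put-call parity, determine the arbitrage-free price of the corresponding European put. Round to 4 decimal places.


Put-call parity: C - P = S_0 * exp(-qT) - K * exp(-rT).
S_0 * exp(-qT) = 50.9600 * 1.00000000 = 50.96000000
K * exp(-rT) = 57.3400 * 0.98856587 = 56.68436711
P = C - S*exp(-qT) + K*exp(-rT)
P = 0.0742 - 50.96000000 + 56.68436711 = 5.7986

Answer: Put price = 5.7986


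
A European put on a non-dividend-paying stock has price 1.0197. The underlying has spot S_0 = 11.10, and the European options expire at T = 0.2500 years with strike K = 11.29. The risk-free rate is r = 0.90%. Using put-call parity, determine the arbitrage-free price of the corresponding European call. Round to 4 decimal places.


Answer: Call price = 0.8551

Derivation:
Put-call parity: C - P = S_0 * exp(-qT) - K * exp(-rT).
S_0 * exp(-qT) = 11.1000 * 1.00000000 = 11.10000000
K * exp(-rT) = 11.2900 * 0.99775253 = 11.26462606
C = P + S*exp(-qT) - K*exp(-rT)
C = 1.0197 + 11.10000000 - 11.26462606 = 0.8551


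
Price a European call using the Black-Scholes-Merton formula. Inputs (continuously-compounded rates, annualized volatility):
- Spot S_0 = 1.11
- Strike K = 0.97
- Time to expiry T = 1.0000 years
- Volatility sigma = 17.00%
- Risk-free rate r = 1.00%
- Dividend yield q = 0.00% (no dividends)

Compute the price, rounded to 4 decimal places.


Answer: Price = 0.1688

Derivation:
d1 = (ln(S/K) + (r - q + 0.5*sigma^2) * T) / (sigma * sqrt(T)) = 0.93687778
d2 = d1 - sigma * sqrt(T) = 0.76687778
exp(-rT) = 0.99004983; exp(-qT) = 1.00000000
C = S_0 * exp(-qT) * N(d1) - K * exp(-rT) * N(d2)
N(d1) = 0.82558929; N(d2) = 0.77842291
C = 1.1100 * 1.00000000 * 0.82558929 - 0.9700 * 0.99004983 * 0.77842291 = 0.1688


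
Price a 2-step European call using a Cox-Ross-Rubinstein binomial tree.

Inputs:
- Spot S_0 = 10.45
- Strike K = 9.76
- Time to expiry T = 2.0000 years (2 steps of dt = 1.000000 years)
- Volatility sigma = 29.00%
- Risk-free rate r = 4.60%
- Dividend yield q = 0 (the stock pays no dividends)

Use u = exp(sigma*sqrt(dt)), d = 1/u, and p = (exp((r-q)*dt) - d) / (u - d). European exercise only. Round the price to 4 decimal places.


Answer: Price = V(0,0) = 2.4108

Derivation:
dt = T/N = 1.000000
u = exp(sigma*sqrt(dt)) = 1.336427; d = 1/u = 0.748264
p = (exp((r-q)*dt) - d) / (u - d) = 0.508040
Discount per step: exp(-r*dt) = 0.955042
Stock lattice S(k, i) with i counting down-moves:
  k=0: S(0,0) = 10.4500
  k=1: S(1,0) = 13.9657; S(1,1) = 7.8194
  k=2: S(2,0) = 18.6641; S(2,1) = 10.4500; S(2,2) = 5.8509
Terminal payoffs V(N, i) = max(S_T - K, 0):
  V(2,0) = 8.904102; V(2,1) = 0.690000; V(2,2) = 0.000000
Backward induction: V(k, i) = exp(-r*dt) * [p * V(k+1, i) + (1-p) * V(k+1, i+1)].
  V(1,0) = exp(-r*dt) * [p*8.904102 + (1-p)*0.690000] = 4.644458
  V(1,1) = exp(-r*dt) * [p*0.690000 + (1-p)*0.000000] = 0.334788
  V(0,0) = exp(-r*dt) * [p*4.644458 + (1-p)*0.334788] = 2.410786


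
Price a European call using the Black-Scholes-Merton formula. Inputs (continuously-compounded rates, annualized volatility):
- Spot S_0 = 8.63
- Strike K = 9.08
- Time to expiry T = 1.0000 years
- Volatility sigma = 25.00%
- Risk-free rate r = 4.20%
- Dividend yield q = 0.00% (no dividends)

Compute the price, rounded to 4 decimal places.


d1 = (ln(S/K) + (r - q + 0.5*sigma^2) * T) / (sigma * sqrt(T)) = 0.08968125
d2 = d1 - sigma * sqrt(T) = -0.16031875
exp(-rT) = 0.95886978; exp(-qT) = 1.00000000
C = S_0 * exp(-qT) * N(d1) - K * exp(-rT) * N(d2)
N(d1) = 0.53572974; N(d2) = 0.43631499
C = 8.6300 * 1.00000000 * 0.53572974 - 9.0800 * 0.95886978 * 0.43631499 = 0.8246

Answer: Price = 0.8246


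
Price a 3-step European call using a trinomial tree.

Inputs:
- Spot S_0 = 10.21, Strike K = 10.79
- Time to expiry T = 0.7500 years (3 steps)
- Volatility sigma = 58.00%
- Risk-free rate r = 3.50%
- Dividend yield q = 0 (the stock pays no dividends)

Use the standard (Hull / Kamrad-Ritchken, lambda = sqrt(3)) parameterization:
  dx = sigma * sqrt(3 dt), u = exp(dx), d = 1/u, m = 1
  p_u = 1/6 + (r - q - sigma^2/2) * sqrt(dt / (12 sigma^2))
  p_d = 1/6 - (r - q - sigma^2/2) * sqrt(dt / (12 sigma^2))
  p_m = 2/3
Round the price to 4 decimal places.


dt = T/N = 0.250000; dx = sigma*sqrt(3*dt) = 0.502295
u = exp(dx) = 1.652509; d = 1/u = 0.605140
p_u = 0.133519, p_m = 0.666667, p_d = 0.199815
Discount per step: exp(-r*dt) = 0.991288
Stock lattice S(k, j) with j the centered position index:
  k=0: S(0,+0) = 10.2100
  k=1: S(1,-1) = 6.1785; S(1,+0) = 10.2100; S(1,+1) = 16.8721
  k=2: S(2,-2) = 3.7389; S(2,-1) = 6.1785; S(2,+0) = 10.2100; S(2,+1) = 16.8721; S(2,+2) = 27.8813
  k=3: S(3,-3) = 2.2625; S(3,-2) = 3.7389; S(3,-1) = 6.1785; S(3,+0) = 10.2100; S(3,+1) = 16.8721; S(3,+2) = 27.8813; S(3,+3) = 46.0741
Terminal payoffs V(N, j) = max(S_T - K, 0):
  V(3,-3) = 0.000000; V(3,-2) = 0.000000; V(3,-1) = 0.000000; V(3,+0) = 0.000000; V(3,+1) = 6.082117; V(3,+2) = 17.091325; V(3,+3) = 35.284140
Backward induction: V(k, j) = exp(-r*dt) * [p_u * V(k+1, j+1) + p_m * V(k+1, j) + p_d * V(k+1, j-1)]
  V(2,-2) = exp(-r*dt) * [p_u*0.000000 + p_m*0.000000 + p_d*0.000000] = 0.000000
  V(2,-1) = exp(-r*dt) * [p_u*0.000000 + p_m*0.000000 + p_d*0.000000] = 0.000000
  V(2,+0) = exp(-r*dt) * [p_u*6.082117 + p_m*0.000000 + p_d*0.000000] = 0.805002
  V(2,+1) = exp(-r*dt) * [p_u*17.091325 + p_m*6.082117 + p_d*0.000000] = 6.281553
  V(2,+2) = exp(-r*dt) * [p_u*35.284140 + p_m*17.091325 + p_d*6.082117] = 17.169714
  V(1,-1) = exp(-r*dt) * [p_u*0.805002 + p_m*0.000000 + p_d*0.000000] = 0.106547
  V(1,+0) = exp(-r*dt) * [p_u*6.281553 + p_m*0.805002 + p_d*0.000000] = 1.363392
  V(1,+1) = exp(-r*dt) * [p_u*17.169714 + p_m*6.281553 + p_d*0.805002] = 6.583177
  V(0,+0) = exp(-r*dt) * [p_u*6.583177 + p_m*1.363392 + p_d*0.106547] = 1.793434

Answer: Price = V(0,0) = 1.7934


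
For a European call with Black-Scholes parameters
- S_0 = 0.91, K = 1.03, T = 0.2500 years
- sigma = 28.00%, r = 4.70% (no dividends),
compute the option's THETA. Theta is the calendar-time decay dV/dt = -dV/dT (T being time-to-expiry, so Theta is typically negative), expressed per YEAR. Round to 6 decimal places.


d1 = -0.7308534408; d2 = -0.8708534408
phi(d1) = 0.3054369486; exp(-qT) = 1.0000000000; exp(-rT) = 0.9883187617
Theta = -S*exp(-qT)*phi(d1)*sigma/(2*sqrt(T)) - r*K*exp(-rT)*N(d2) + q*S*exp(-qT)*N(d1)
N(d1) = 0.2324343387; N(d2) = 0.1919170907; sqrt(T) = 0.5000000000
Term 1 = -0.9100 * 1.0000000000 * 0.3054369486 * 0.2800 / (2 * 0.5000000000) = -0.0778253345
Term 2 = -0.0470 * 1.0300 * 0.9883187617 * 0.1919170907 = -0.0091821794
Term 3 = 0 (no dividend yield, q = 0)
Theta = -0.0778253345 + (-0.0091821794) + (0.0000000000) = -0.087008

Answer: Theta = -0.087008


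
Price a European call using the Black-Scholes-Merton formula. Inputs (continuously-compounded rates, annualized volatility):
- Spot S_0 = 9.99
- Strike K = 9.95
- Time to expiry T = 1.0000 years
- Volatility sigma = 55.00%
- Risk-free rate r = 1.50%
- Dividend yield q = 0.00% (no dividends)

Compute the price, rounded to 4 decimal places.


Answer: Price = 2.2396

Derivation:
d1 = (ln(S/K) + (r - q + 0.5*sigma^2) * T) / (sigma * sqrt(T)) = 0.30956735
d2 = d1 - sigma * sqrt(T) = -0.24043265
exp(-rT) = 0.98511194; exp(-qT) = 1.00000000
C = S_0 * exp(-qT) * N(d1) - K * exp(-rT) * N(d2)
N(d1) = 0.62155501; N(d2) = 0.40499743
C = 9.9900 * 1.00000000 * 0.62155501 - 9.9500 * 0.98511194 * 0.40499743 = 2.2396


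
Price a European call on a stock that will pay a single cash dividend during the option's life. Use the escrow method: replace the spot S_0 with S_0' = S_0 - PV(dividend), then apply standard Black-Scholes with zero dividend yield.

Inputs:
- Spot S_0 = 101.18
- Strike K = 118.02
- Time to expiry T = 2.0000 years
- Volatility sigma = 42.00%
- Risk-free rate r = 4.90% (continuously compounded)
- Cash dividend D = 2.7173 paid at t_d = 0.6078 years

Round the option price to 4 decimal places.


PV(D) = D * exp(-r * t_d) = 2.7173 * 0.97065692 = 2.63756605
S_0' = S_0 - PV(D) = 101.1800 - 2.63756605 = 98.54243395
d1 = (ln(S_0'/K) + (r + sigma^2/2)*T) / (sigma*sqrt(T)) = 0.15831305
d2 = d1 - sigma*sqrt(T) = -0.43565664
exp(-rT) = 0.90664890
N(d1) = 0.56289494; N(d2) = 0.33154293
C = S_0' * N(d1) - K * exp(-rT) * N(d2) = 98.54243395 * 0.56289494 - 118.0200 * 0.90664890 * 0.33154293 = 19.9930

Answer: Price = 19.9930


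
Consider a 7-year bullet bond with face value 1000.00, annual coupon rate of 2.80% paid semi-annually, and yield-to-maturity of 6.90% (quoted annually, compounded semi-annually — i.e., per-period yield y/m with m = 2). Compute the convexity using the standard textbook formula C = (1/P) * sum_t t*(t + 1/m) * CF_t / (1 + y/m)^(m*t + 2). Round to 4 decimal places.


Coupon per period c = face * coupon_rate / m = 14.000000
Periods per year m = 2; per-period yield y/m = 0.034500
Number of cashflows N = 14
Cashflows (t years, CF_t, discount factor 1/(1+y/m)^(m*t), PV):
  t = 0.5000: CF_t = 14.000000, DF = 0.966651, PV = 13.533108
  t = 1.0000: CF_t = 14.000000, DF = 0.934413, PV = 13.081786
  t = 1.5000: CF_t = 14.000000, DF = 0.903251, PV = 12.645516
  t = 2.0000: CF_t = 14.000000, DF = 0.873128, PV = 12.223795
  t = 2.5000: CF_t = 14.000000, DF = 0.844010, PV = 11.816138
  t = 3.0000: CF_t = 14.000000, DF = 0.815863, PV = 11.422077
  t = 3.5000: CF_t = 14.000000, DF = 0.788654, PV = 11.041157
  t = 4.0000: CF_t = 14.000000, DF = 0.762353, PV = 10.672940
  t = 4.5000: CF_t = 14.000000, DF = 0.736929, PV = 10.317004
  t = 5.0000: CF_t = 14.000000, DF = 0.712353, PV = 9.972937
  t = 5.5000: CF_t = 14.000000, DF = 0.688596, PV = 9.640345
  t = 6.0000: CF_t = 14.000000, DF = 0.665632, PV = 9.318845
  t = 6.5000: CF_t = 14.000000, DF = 0.643433, PV = 9.008067
  t = 7.0000: CF_t = 1014.000000, DF = 0.621975, PV = 630.682855
Price P = sum_t PV_t = 775.376569
Convexity numerator sum_t t*(t + 1/m) * CF_t / (1+y/m)^(m*t + 2):
  t = 0.5000: term = 6.322758
  t = 1.0000: term = 18.335692
  t = 1.5000: term = 35.448415
  t = 2.0000: term = 57.110383
  t = 2.5000: term = 82.808675
  t = 3.0000: term = 112.065872
  t = 3.5000: term = 144.438050
  t = 4.0000: term = 179.512870
  t = 4.5000: term = 216.907770
  t = 5.0000: term = 256.268242
  t = 5.5000: term = 297.266206
  t = 6.0000: term = 339.598460
  t = 6.5000: term = 382.985214
  t = 7.0000: term = 30939.218415
Convexity = (1/P) * sum = 33068.287021 / 775.376569 = 42.648035

Answer: Convexity = 42.6480


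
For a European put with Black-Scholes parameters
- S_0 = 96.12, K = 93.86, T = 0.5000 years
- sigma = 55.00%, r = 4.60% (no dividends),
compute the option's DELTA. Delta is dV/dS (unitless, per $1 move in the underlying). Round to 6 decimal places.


Answer: Delta = -0.376467

Derivation:
d1 = 0.3147733418; d2 = -0.0741353878
phi(d1) = 0.3796598109; exp(-qT) = 1.0000000000; exp(-rT) = 0.9772624838
N(-d1) = 0.3764668769
Delta = -exp(-qT) * N(-d1) = -1.0000000000 * 0.3764668769 = -0.376467
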